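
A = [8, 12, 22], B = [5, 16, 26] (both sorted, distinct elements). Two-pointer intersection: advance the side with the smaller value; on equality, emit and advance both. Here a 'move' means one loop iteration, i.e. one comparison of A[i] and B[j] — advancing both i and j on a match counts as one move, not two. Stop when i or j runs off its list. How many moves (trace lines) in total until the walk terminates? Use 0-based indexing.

5 moves

[i=0,j=0] 8>5 → j++
[i=0,j=1] 8<16 → i++
[i=1,j=1] 12<16 → i++
[i=2,j=1] 22>16 → j++
[i=2,j=2] 22<26 → i++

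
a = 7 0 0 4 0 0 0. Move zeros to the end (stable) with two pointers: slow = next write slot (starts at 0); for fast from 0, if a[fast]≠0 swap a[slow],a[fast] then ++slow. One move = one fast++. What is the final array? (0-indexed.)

[7, 4, 0, 0, 0, 0, 0]

slow=0 fast=0: a[fast]=7≠0 swap→a[0]=7, slow++,fast++
slow=1 fast=1: a[fast]=0, fast++
slow=1 fast=2: a[fast]=0, fast++
slow=1 fast=3: a[fast]=4≠0 swap→a[1]=4, slow++,fast++
slow=2 fast=4: a[fast]=0, fast++
slow=2 fast=5: a[fast]=0, fast++
slow=2 fast=6: a[fast]=0, fast++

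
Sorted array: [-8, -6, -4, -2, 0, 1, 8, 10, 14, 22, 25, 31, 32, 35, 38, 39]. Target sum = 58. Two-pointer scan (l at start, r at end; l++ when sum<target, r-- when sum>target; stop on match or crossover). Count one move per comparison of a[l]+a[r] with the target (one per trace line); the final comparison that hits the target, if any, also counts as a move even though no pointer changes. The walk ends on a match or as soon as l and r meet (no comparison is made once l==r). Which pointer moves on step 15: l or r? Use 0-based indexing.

r

[0,15] -8+39=31 <58 → l++
[1,15] -6+39=33 <58 → l++
[2,15] -4+39=35 <58 → l++
[3,15] -2+39=37 <58 → l++
[4,15] 0+39=39 <58 → l++
[5,15] 1+39=40 <58 → l++
[6,15] 8+39=47 <58 → l++
[7,15] 10+39=49 <58 → l++
[8,15] 14+39=53 <58 → l++
[9,15] 22+39=61 >58 → r--
[9,14] 22+38=60 >58 → r--
[9,13] 22+35=57 <58 → l++
[10,13] 25+35=60 >58 → r--
[10,12] 25+32=57 <58 → l++
[11,12] 31+32=63 >58 → r--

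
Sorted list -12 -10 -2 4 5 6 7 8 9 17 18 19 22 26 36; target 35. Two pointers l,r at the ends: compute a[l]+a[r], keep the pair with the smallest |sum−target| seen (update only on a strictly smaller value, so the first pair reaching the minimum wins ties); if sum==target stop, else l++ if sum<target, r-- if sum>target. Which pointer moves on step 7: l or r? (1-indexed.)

[1,15] -12+36=24 d=11 * → l++
[2,15] -10+36=26 d=9 * → l++
[3,15] -2+36=34 d=1 * → l++
[4,15] 4+36=40 d=5 → r--
[4,14] 4+26=30 d=5 → l++
[5,14] 5+26=31 d=4 → l++
[6,14] 6+26=32 d=3 → l++

l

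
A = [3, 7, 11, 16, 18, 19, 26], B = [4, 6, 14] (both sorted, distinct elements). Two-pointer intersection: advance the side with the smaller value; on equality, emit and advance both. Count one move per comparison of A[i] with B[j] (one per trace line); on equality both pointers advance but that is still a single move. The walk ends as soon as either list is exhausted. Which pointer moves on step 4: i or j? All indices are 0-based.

i

i=0 j=0: 3<4, i++
i=1 j=0: 7>4, j++
i=1 j=1: 7>6, j++
i=1 j=2: 7<14, i++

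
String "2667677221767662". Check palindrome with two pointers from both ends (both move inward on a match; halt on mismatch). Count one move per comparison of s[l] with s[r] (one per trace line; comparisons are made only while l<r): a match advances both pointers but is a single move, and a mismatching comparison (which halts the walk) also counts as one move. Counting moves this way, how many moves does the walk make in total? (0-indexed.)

l=0 r=15: '2'=='2', l++,r--
l=1 r=14: '6'=='6', l++,r--
l=2 r=13: '6'=='6', l++,r--
l=3 r=12: '7'=='7', l++,r--
l=4 r=11: '6'=='6', l++,r--
l=5 r=10: '7'=='7', l++,r--
l=6 r=9: '7'!='1', stop

7 moves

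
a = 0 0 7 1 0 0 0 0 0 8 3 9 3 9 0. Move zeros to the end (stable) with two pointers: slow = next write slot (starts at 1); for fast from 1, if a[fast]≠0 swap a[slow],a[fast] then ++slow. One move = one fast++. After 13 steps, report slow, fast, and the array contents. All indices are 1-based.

slow=1 fast=1: a[fast]=0, fast++
slow=1 fast=2: a[fast]=0, fast++
slow=1 fast=3: a[fast]=7≠0 swap→a[1]=7, slow++,fast++
slow=2 fast=4: a[fast]=1≠0 swap→a[2]=1, slow++,fast++
slow=3 fast=5: a[fast]=0, fast++
slow=3 fast=6: a[fast]=0, fast++
slow=3 fast=7: a[fast]=0, fast++
slow=3 fast=8: a[fast]=0, fast++
slow=3 fast=9: a[fast]=0, fast++
slow=3 fast=10: a[fast]=8≠0 swap→a[3]=8, slow++,fast++
slow=4 fast=11: a[fast]=3≠0 swap→a[4]=3, slow++,fast++
slow=5 fast=12: a[fast]=9≠0 swap→a[5]=9, slow++,fast++
slow=6 fast=13: a[fast]=3≠0 swap→a[6]=3, slow++,fast++

slow=7, fast=14, a=[7, 1, 8, 3, 9, 3, 0, 0, 0, 0, 0, 0, 0, 9, 0]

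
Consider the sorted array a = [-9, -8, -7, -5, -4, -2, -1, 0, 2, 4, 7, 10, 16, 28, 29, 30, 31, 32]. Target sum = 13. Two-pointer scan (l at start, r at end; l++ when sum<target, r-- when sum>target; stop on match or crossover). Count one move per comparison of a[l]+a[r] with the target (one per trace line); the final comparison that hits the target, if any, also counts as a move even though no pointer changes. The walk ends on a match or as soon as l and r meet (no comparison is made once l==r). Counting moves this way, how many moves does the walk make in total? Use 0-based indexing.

17 moves

l=0 r=17: -9+32=23 >13, r--
l=0 r=16: -9+31=22 >13, r--
l=0 r=15: -9+30=21 >13, r--
l=0 r=14: -9+29=20 >13, r--
l=0 r=13: -9+28=19 >13, r--
l=0 r=12: -9+16=7 <13, l++
l=1 r=12: -8+16=8 <13, l++
l=2 r=12: -7+16=9 <13, l++
l=3 r=12: -5+16=11 <13, l++
l=4 r=12: -4+16=12 <13, l++
l=5 r=12: -2+16=14 >13, r--
l=5 r=11: -2+10=8 <13, l++
l=6 r=11: -1+10=9 <13, l++
l=7 r=11: 0+10=10 <13, l++
l=8 r=11: 2+10=12 <13, l++
l=9 r=11: 4+10=14 >13, r--
l=9 r=10: 4+7=11 <13, l++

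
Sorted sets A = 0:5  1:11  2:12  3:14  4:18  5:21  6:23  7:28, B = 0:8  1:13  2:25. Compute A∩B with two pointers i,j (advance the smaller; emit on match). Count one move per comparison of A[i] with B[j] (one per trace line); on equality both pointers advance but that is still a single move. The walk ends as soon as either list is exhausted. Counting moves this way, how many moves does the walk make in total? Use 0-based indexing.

10 moves

i=0 j=0: 5<8, i++
i=1 j=0: 11>8, j++
i=1 j=1: 11<13, i++
i=2 j=1: 12<13, i++
i=3 j=1: 14>13, j++
i=3 j=2: 14<25, i++
i=4 j=2: 18<25, i++
i=5 j=2: 21<25, i++
i=6 j=2: 23<25, i++
i=7 j=2: 28>25, j++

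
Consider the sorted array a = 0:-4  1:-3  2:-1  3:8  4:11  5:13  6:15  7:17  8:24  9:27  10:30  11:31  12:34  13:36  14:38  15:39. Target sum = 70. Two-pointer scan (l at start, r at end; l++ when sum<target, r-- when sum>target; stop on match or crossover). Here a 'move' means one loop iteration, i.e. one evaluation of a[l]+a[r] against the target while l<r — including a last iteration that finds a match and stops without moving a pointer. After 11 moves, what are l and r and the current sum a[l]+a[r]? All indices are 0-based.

[0,15] -4+39=35 <70 → l++
[1,15] -3+39=36 <70 → l++
[2,15] -1+39=38 <70 → l++
[3,15] 8+39=47 <70 → l++
[4,15] 11+39=50 <70 → l++
[5,15] 13+39=52 <70 → l++
[6,15] 15+39=54 <70 → l++
[7,15] 17+39=56 <70 → l++
[8,15] 24+39=63 <70 → l++
[9,15] 27+39=66 <70 → l++
[10,15] 30+39=69 <70 → l++

l=11, r=15, sum=70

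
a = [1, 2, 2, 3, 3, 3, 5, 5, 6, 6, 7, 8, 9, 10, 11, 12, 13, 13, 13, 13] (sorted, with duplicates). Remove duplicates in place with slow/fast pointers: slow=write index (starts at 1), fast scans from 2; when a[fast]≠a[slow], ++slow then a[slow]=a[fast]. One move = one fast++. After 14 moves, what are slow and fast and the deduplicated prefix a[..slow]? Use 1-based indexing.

slow=1 fast=2: a[fast]=2≠a[slow]=1 write a[2]=2, slow++,fast++
slow=2 fast=3: a[fast]=2=a[slow] dup, fast++
slow=2 fast=4: a[fast]=3≠a[slow]=2 write a[3]=3, slow++,fast++
slow=3 fast=5: a[fast]=3=a[slow] dup, fast++
slow=3 fast=6: a[fast]=3=a[slow] dup, fast++
slow=3 fast=7: a[fast]=5≠a[slow]=3 write a[4]=5, slow++,fast++
slow=4 fast=8: a[fast]=5=a[slow] dup, fast++
slow=4 fast=9: a[fast]=6≠a[slow]=5 write a[5]=6, slow++,fast++
slow=5 fast=10: a[fast]=6=a[slow] dup, fast++
slow=5 fast=11: a[fast]=7≠a[slow]=6 write a[6]=7, slow++,fast++
slow=6 fast=12: a[fast]=8≠a[slow]=7 write a[7]=8, slow++,fast++
slow=7 fast=13: a[fast]=9≠a[slow]=8 write a[8]=9, slow++,fast++
slow=8 fast=14: a[fast]=10≠a[slow]=9 write a[9]=10, slow++,fast++
slow=9 fast=15: a[fast]=11≠a[slow]=10 write a[10]=11, slow++,fast++

slow=10, fast=16, prefix=[1, 2, 3, 5, 6, 7, 8, 9, 10, 11]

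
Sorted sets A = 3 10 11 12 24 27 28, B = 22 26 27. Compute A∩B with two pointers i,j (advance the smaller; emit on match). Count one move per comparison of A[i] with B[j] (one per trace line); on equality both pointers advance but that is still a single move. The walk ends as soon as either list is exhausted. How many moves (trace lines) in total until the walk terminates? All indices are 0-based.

i=0 j=0: 3<22, i++
i=1 j=0: 10<22, i++
i=2 j=0: 11<22, i++
i=3 j=0: 12<22, i++
i=4 j=0: 24>22, j++
i=4 j=1: 24<26, i++
i=5 j=1: 27>26, j++
i=5 j=2: 27==27 emit, i++,j++

8 moves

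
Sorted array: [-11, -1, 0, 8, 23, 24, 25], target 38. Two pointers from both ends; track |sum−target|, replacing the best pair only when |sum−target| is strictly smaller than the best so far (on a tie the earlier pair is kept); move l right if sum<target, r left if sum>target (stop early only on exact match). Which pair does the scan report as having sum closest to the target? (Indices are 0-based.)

l=0 r=6: -11+25=14 d=24 *, l++
l=1 r=6: -1+25=24 d=14 *, l++
l=2 r=6: 0+25=25 d=13 *, l++
l=3 r=6: 8+25=33 d=5 *, l++
l=4 r=6: 23+25=48 d=10, r--
l=4 r=5: 23+24=47 d=9, r--

pair (8, 25) with sum 33 (|Δ|=5)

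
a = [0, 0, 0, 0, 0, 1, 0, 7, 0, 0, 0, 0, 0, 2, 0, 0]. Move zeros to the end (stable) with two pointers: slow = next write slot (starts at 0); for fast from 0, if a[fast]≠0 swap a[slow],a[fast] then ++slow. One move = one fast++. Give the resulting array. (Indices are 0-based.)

[1, 7, 2, 0, 0, 0, 0, 0, 0, 0, 0, 0, 0, 0, 0, 0]

slow=0 fast=0: a[fast]=0, fast++
slow=0 fast=1: a[fast]=0, fast++
slow=0 fast=2: a[fast]=0, fast++
slow=0 fast=3: a[fast]=0, fast++
slow=0 fast=4: a[fast]=0, fast++
slow=0 fast=5: a[fast]=1≠0 swap→a[0]=1, slow++,fast++
slow=1 fast=6: a[fast]=0, fast++
slow=1 fast=7: a[fast]=7≠0 swap→a[1]=7, slow++,fast++
slow=2 fast=8: a[fast]=0, fast++
slow=2 fast=9: a[fast]=0, fast++
slow=2 fast=10: a[fast]=0, fast++
slow=2 fast=11: a[fast]=0, fast++
slow=2 fast=12: a[fast]=0, fast++
slow=2 fast=13: a[fast]=2≠0 swap→a[2]=2, slow++,fast++
slow=3 fast=14: a[fast]=0, fast++
slow=3 fast=15: a[fast]=0, fast++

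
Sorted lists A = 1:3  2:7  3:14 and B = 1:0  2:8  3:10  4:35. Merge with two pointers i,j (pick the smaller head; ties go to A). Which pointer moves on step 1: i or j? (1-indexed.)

[i=1,j=1] A[i]=3>B[j]=0 take 0 → j++

j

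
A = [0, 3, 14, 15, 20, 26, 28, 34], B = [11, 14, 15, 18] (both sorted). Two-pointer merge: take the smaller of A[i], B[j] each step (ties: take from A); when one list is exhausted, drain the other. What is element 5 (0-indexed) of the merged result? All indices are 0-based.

merged[5] = 15

i=0 j=0: A[i]=0<=B[j]=11 take 0, i++
i=1 j=0: A[i]=3<=B[j]=11 take 3, i++
i=2 j=0: A[i]=14>B[j]=11 take 11, j++
i=2 j=1: A[i]=14<=B[j]=14 take 14, i++
i=3 j=1: A[i]=15>B[j]=14 take 14, j++
i=3 j=2: A[i]=15<=B[j]=15 take 15, i++
i=4 j=2: A[i]=20>B[j]=15 take 15, j++
i=4 j=3: A[i]=20>B[j]=18 take 18, j++
i=4 j=4: B done, take A[i]=20, i++
i=5 j=4: B done, take A[i]=26, i++
i=6 j=4: B done, take A[i]=28, i++
i=7 j=4: B done, take A[i]=34, i++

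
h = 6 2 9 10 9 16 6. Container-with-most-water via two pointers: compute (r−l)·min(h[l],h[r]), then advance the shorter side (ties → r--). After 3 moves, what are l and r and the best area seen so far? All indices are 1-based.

l=3, r=6, best area=36

[1,7] min(6,6)*6=36 best=36 * → r--
[1,6] min(6,16)*5=30 best=36 → l++
[2,6] min(2,16)*4=8 best=36 → l++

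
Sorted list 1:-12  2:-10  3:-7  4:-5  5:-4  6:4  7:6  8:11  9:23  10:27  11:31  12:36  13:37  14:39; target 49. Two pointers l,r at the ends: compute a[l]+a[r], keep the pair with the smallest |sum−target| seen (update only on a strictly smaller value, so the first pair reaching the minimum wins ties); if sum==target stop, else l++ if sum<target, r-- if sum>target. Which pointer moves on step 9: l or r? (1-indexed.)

[1,14] -12+39=27 d=22 * → l++
[2,14] -10+39=29 d=20 * → l++
[3,14] -7+39=32 d=17 * → l++
[4,14] -5+39=34 d=15 * → l++
[5,14] -4+39=35 d=14 * → l++
[6,14] 4+39=43 d=6 * → l++
[7,14] 6+39=45 d=4 * → l++
[8,14] 11+39=50 d=1 * → r--
[8,13] 11+37=48 d=1 → l++

l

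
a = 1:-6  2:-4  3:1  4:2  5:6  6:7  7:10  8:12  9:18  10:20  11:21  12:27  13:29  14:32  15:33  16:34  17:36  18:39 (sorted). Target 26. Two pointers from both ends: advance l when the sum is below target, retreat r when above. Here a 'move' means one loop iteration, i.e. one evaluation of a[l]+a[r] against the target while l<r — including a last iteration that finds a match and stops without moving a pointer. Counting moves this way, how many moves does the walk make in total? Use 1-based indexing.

5 moves

l=1 r=18: -6+39=33 >26, r--
l=1 r=17: -6+36=30 >26, r--
l=1 r=16: -6+34=28 >26, r--
l=1 r=15: -6+33=27 >26, r--
l=1 r=14: -6+32=26, found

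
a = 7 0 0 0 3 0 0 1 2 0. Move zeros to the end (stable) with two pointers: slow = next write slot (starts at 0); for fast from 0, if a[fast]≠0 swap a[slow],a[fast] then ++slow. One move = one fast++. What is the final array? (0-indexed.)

slow=0 fast=0: a[fast]=7≠0 swap→a[0]=7, slow++,fast++
slow=1 fast=1: a[fast]=0, fast++
slow=1 fast=2: a[fast]=0, fast++
slow=1 fast=3: a[fast]=0, fast++
slow=1 fast=4: a[fast]=3≠0 swap→a[1]=3, slow++,fast++
slow=2 fast=5: a[fast]=0, fast++
slow=2 fast=6: a[fast]=0, fast++
slow=2 fast=7: a[fast]=1≠0 swap→a[2]=1, slow++,fast++
slow=3 fast=8: a[fast]=2≠0 swap→a[3]=2, slow++,fast++
slow=4 fast=9: a[fast]=0, fast++

[7, 3, 1, 2, 0, 0, 0, 0, 0, 0]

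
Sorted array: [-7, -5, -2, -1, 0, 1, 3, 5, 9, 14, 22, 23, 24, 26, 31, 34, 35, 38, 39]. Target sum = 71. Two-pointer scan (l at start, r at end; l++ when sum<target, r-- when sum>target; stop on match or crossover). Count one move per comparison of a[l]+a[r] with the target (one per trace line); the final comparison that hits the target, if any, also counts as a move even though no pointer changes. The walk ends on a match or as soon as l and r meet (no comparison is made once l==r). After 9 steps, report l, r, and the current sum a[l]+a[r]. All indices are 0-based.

l=9, r=18, sum=53

l=0 r=18: -7+39=32 <71, l++
l=1 r=18: -5+39=34 <71, l++
l=2 r=18: -2+39=37 <71, l++
l=3 r=18: -1+39=38 <71, l++
l=4 r=18: 0+39=39 <71, l++
l=5 r=18: 1+39=40 <71, l++
l=6 r=18: 3+39=42 <71, l++
l=7 r=18: 5+39=44 <71, l++
l=8 r=18: 9+39=48 <71, l++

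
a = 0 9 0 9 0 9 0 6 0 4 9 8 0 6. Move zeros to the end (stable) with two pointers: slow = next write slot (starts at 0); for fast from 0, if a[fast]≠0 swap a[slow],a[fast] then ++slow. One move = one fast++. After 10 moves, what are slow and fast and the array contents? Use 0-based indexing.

(s=0,f=0) a[fast]=0 → fast++
(s=0,f=1) a[fast]=9≠0 swap→a[0]=9 → slow++,fast++
(s=1,f=2) a[fast]=0 → fast++
(s=1,f=3) a[fast]=9≠0 swap→a[1]=9 → slow++,fast++
(s=2,f=4) a[fast]=0 → fast++
(s=2,f=5) a[fast]=9≠0 swap→a[2]=9 → slow++,fast++
(s=3,f=6) a[fast]=0 → fast++
(s=3,f=7) a[fast]=6≠0 swap→a[3]=6 → slow++,fast++
(s=4,f=8) a[fast]=0 → fast++
(s=4,f=9) a[fast]=4≠0 swap→a[4]=4 → slow++,fast++

slow=5, fast=10, a=[9, 9, 9, 6, 4, 0, 0, 0, 0, 0, 9, 8, 0, 6]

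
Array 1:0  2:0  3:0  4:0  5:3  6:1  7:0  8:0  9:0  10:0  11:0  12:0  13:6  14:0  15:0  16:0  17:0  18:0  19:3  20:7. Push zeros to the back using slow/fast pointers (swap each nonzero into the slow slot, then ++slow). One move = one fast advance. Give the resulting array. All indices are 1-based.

[3, 1, 6, 3, 7, 0, 0, 0, 0, 0, 0, 0, 0, 0, 0, 0, 0, 0, 0, 0]

(s=1,f=1) a[fast]=0 → fast++
(s=1,f=2) a[fast]=0 → fast++
(s=1,f=3) a[fast]=0 → fast++
(s=1,f=4) a[fast]=0 → fast++
(s=1,f=5) a[fast]=3≠0 swap→a[1]=3 → slow++,fast++
(s=2,f=6) a[fast]=1≠0 swap→a[2]=1 → slow++,fast++
(s=3,f=7) a[fast]=0 → fast++
(s=3,f=8) a[fast]=0 → fast++
(s=3,f=9) a[fast]=0 → fast++
(s=3,f=10) a[fast]=0 → fast++
(s=3,f=11) a[fast]=0 → fast++
(s=3,f=12) a[fast]=0 → fast++
(s=3,f=13) a[fast]=6≠0 swap→a[3]=6 → slow++,fast++
(s=4,f=14) a[fast]=0 → fast++
(s=4,f=15) a[fast]=0 → fast++
(s=4,f=16) a[fast]=0 → fast++
(s=4,f=17) a[fast]=0 → fast++
(s=4,f=18) a[fast]=0 → fast++
(s=4,f=19) a[fast]=3≠0 swap→a[4]=3 → slow++,fast++
(s=5,f=20) a[fast]=7≠0 swap→a[5]=7 → slow++,fast++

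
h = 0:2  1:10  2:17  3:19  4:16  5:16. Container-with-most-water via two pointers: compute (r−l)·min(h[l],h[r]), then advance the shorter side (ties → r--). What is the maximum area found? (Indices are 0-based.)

l=0 r=5: min(2,16)*5=10 best=10 *, l++
l=1 r=5: min(10,16)*4=40 best=40 *, l++
l=2 r=5: min(17,16)*3=48 best=48 *, r--
l=2 r=4: min(17,16)*2=32 best=48, r--
l=2 r=3: min(17,19)*1=17 best=48, l++

max area = 48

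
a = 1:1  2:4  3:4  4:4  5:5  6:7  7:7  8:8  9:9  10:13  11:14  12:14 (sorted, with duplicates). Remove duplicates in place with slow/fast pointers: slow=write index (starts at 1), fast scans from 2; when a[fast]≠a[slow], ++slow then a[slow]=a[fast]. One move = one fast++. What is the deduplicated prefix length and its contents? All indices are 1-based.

length 8; prefix = [1, 4, 5, 7, 8, 9, 13, 14]

slow=1 fast=2: a[fast]=4≠a[slow]=1 write a[2]=4, slow++,fast++
slow=2 fast=3: a[fast]=4=a[slow] dup, fast++
slow=2 fast=4: a[fast]=4=a[slow] dup, fast++
slow=2 fast=5: a[fast]=5≠a[slow]=4 write a[3]=5, slow++,fast++
slow=3 fast=6: a[fast]=7≠a[slow]=5 write a[4]=7, slow++,fast++
slow=4 fast=7: a[fast]=7=a[slow] dup, fast++
slow=4 fast=8: a[fast]=8≠a[slow]=7 write a[5]=8, slow++,fast++
slow=5 fast=9: a[fast]=9≠a[slow]=8 write a[6]=9, slow++,fast++
slow=6 fast=10: a[fast]=13≠a[slow]=9 write a[7]=13, slow++,fast++
slow=7 fast=11: a[fast]=14≠a[slow]=13 write a[8]=14, slow++,fast++
slow=8 fast=12: a[fast]=14=a[slow] dup, fast++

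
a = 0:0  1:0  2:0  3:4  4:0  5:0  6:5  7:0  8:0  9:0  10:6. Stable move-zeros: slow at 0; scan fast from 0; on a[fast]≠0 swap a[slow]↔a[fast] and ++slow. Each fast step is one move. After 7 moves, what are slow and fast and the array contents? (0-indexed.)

slow=2, fast=7, a=[4, 5, 0, 0, 0, 0, 0, 0, 0, 0, 6]

(s=0,f=0) a[fast]=0 → fast++
(s=0,f=1) a[fast]=0 → fast++
(s=0,f=2) a[fast]=0 → fast++
(s=0,f=3) a[fast]=4≠0 swap→a[0]=4 → slow++,fast++
(s=1,f=4) a[fast]=0 → fast++
(s=1,f=5) a[fast]=0 → fast++
(s=1,f=6) a[fast]=5≠0 swap→a[1]=5 → slow++,fast++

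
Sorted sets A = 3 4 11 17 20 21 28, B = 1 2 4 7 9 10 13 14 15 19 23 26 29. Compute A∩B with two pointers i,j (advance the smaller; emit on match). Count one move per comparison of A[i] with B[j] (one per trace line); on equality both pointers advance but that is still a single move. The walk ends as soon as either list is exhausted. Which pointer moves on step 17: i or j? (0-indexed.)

j

[i=0,j=0] 3>1 → j++
[i=0,j=1] 3>2 → j++
[i=0,j=2] 3<4 → i++
[i=1,j=2] 4==4 emit → i++,j++
[i=2,j=3] 11>7 → j++
[i=2,j=4] 11>9 → j++
[i=2,j=5] 11>10 → j++
[i=2,j=6] 11<13 → i++
[i=3,j=6] 17>13 → j++
[i=3,j=7] 17>14 → j++
[i=3,j=8] 17>15 → j++
[i=3,j=9] 17<19 → i++
[i=4,j=9] 20>19 → j++
[i=4,j=10] 20<23 → i++
[i=5,j=10] 21<23 → i++
[i=6,j=10] 28>23 → j++
[i=6,j=11] 28>26 → j++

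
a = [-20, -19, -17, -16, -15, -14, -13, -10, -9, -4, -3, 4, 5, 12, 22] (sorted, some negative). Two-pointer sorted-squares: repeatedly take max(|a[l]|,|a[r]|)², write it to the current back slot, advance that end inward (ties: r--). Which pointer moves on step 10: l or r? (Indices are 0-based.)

l=0 r=14: |-20|<=|22| out[14]=484, r--
l=0 r=13: |-20|>|12| out[13]=400, l++
l=1 r=13: |-19|>|12| out[12]=361, l++
l=2 r=13: |-17|>|12| out[11]=289, l++
l=3 r=13: |-16|>|12| out[10]=256, l++
l=4 r=13: |-15|>|12| out[9]=225, l++
l=5 r=13: |-14|>|12| out[8]=196, l++
l=6 r=13: |-13|>|12| out[7]=169, l++
l=7 r=13: |-10|<=|12| out[6]=144, r--
l=7 r=12: |-10|>|5| out[5]=100, l++

l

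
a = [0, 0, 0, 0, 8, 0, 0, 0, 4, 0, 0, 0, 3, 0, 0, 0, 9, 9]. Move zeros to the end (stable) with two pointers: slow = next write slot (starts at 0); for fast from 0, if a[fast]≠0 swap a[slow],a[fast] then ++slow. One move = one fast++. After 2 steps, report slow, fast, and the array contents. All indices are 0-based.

slow=0, fast=2, a=[0, 0, 0, 0, 8, 0, 0, 0, 4, 0, 0, 0, 3, 0, 0, 0, 9, 9]

(s=0,f=0) a[fast]=0 → fast++
(s=0,f=1) a[fast]=0 → fast++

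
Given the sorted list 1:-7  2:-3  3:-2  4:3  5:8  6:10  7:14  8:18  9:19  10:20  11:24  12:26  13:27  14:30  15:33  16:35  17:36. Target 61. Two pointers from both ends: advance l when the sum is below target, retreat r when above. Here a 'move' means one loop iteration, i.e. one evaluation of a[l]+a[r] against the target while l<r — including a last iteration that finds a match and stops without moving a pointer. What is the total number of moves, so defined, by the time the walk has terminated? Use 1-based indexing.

[1,17] -7+36=29 <61 → l++
[2,17] -3+36=33 <61 → l++
[3,17] -2+36=34 <61 → l++
[4,17] 3+36=39 <61 → l++
[5,17] 8+36=44 <61 → l++
[6,17] 10+36=46 <61 → l++
[7,17] 14+36=50 <61 → l++
[8,17] 18+36=54 <61 → l++
[9,17] 19+36=55 <61 → l++
[10,17] 20+36=56 <61 → l++
[11,17] 24+36=60 <61 → l++
[12,17] 26+36=62 >61 → r--
[12,16] 26+35=61 → found

13 moves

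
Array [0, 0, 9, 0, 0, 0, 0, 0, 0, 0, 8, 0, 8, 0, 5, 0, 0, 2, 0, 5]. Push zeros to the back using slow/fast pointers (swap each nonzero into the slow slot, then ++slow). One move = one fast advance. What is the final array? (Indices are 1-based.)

[9, 8, 8, 5, 2, 5, 0, 0, 0, 0, 0, 0, 0, 0, 0, 0, 0, 0, 0, 0]

(s=1,f=1) a[fast]=0 → fast++
(s=1,f=2) a[fast]=0 → fast++
(s=1,f=3) a[fast]=9≠0 swap→a[1]=9 → slow++,fast++
(s=2,f=4) a[fast]=0 → fast++
(s=2,f=5) a[fast]=0 → fast++
(s=2,f=6) a[fast]=0 → fast++
(s=2,f=7) a[fast]=0 → fast++
(s=2,f=8) a[fast]=0 → fast++
(s=2,f=9) a[fast]=0 → fast++
(s=2,f=10) a[fast]=0 → fast++
(s=2,f=11) a[fast]=8≠0 swap→a[2]=8 → slow++,fast++
(s=3,f=12) a[fast]=0 → fast++
(s=3,f=13) a[fast]=8≠0 swap→a[3]=8 → slow++,fast++
(s=4,f=14) a[fast]=0 → fast++
(s=4,f=15) a[fast]=5≠0 swap→a[4]=5 → slow++,fast++
(s=5,f=16) a[fast]=0 → fast++
(s=5,f=17) a[fast]=0 → fast++
(s=5,f=18) a[fast]=2≠0 swap→a[5]=2 → slow++,fast++
(s=6,f=19) a[fast]=0 → fast++
(s=6,f=20) a[fast]=5≠0 swap→a[6]=5 → slow++,fast++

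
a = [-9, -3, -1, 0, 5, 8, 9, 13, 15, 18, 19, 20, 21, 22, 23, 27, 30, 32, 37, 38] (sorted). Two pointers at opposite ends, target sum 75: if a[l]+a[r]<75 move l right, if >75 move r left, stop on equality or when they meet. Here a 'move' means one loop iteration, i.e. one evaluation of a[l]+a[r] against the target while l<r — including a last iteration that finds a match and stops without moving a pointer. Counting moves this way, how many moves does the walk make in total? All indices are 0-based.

[0,19] -9+38=29 <75 → l++
[1,19] -3+38=35 <75 → l++
[2,19] -1+38=37 <75 → l++
[3,19] 0+38=38 <75 → l++
[4,19] 5+38=43 <75 → l++
[5,19] 8+38=46 <75 → l++
[6,19] 9+38=47 <75 → l++
[7,19] 13+38=51 <75 → l++
[8,19] 15+38=53 <75 → l++
[9,19] 18+38=56 <75 → l++
[10,19] 19+38=57 <75 → l++
[11,19] 20+38=58 <75 → l++
[12,19] 21+38=59 <75 → l++
[13,19] 22+38=60 <75 → l++
[14,19] 23+38=61 <75 → l++
[15,19] 27+38=65 <75 → l++
[16,19] 30+38=68 <75 → l++
[17,19] 32+38=70 <75 → l++
[18,19] 37+38=75 → found

19 moves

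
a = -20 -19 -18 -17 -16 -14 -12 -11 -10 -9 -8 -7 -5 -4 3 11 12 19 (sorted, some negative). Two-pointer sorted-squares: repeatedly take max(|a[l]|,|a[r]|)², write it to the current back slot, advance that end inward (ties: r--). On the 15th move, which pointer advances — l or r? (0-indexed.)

l

[0,17] |-20|>|19| out[17]=400 → l++
[1,17] |-19|<=|19| out[16]=361 → r--
[1,16] |-19|>|12| out[15]=361 → l++
[2,16] |-18|>|12| out[14]=324 → l++
[3,16] |-17|>|12| out[13]=289 → l++
[4,16] |-16|>|12| out[12]=256 → l++
[5,16] |-14|>|12| out[11]=196 → l++
[6,16] |-12|<=|12| out[10]=144 → r--
[6,15] |-12|>|11| out[9]=144 → l++
[7,15] |-11|<=|11| out[8]=121 → r--
[7,14] |-11|>|3| out[7]=121 → l++
[8,14] |-10|>|3| out[6]=100 → l++
[9,14] |-9|>|3| out[5]=81 → l++
[10,14] |-8|>|3| out[4]=64 → l++
[11,14] |-7|>|3| out[3]=49 → l++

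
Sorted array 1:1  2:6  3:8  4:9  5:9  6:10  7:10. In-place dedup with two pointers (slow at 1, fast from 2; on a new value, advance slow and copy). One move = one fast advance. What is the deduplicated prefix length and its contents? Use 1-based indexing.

(s=1,f=2) a[fast]=6≠a[slow]=1 write a[2]=6 → slow++,fast++
(s=2,f=3) a[fast]=8≠a[slow]=6 write a[3]=8 → slow++,fast++
(s=3,f=4) a[fast]=9≠a[slow]=8 write a[4]=9 → slow++,fast++
(s=4,f=5) a[fast]=9=a[slow] dup → fast++
(s=4,f=6) a[fast]=10≠a[slow]=9 write a[5]=10 → slow++,fast++
(s=5,f=7) a[fast]=10=a[slow] dup → fast++

length 5; prefix = [1, 6, 8, 9, 10]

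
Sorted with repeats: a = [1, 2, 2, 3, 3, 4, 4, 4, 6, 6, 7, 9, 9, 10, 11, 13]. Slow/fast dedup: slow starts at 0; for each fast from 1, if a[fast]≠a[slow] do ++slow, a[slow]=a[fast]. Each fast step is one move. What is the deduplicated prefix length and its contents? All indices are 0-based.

length 10; prefix = [1, 2, 3, 4, 6, 7, 9, 10, 11, 13]

(s=0,f=1) a[fast]=2≠a[slow]=1 write a[1]=2 → slow++,fast++
(s=1,f=2) a[fast]=2=a[slow] dup → fast++
(s=1,f=3) a[fast]=3≠a[slow]=2 write a[2]=3 → slow++,fast++
(s=2,f=4) a[fast]=3=a[slow] dup → fast++
(s=2,f=5) a[fast]=4≠a[slow]=3 write a[3]=4 → slow++,fast++
(s=3,f=6) a[fast]=4=a[slow] dup → fast++
(s=3,f=7) a[fast]=4=a[slow] dup → fast++
(s=3,f=8) a[fast]=6≠a[slow]=4 write a[4]=6 → slow++,fast++
(s=4,f=9) a[fast]=6=a[slow] dup → fast++
(s=4,f=10) a[fast]=7≠a[slow]=6 write a[5]=7 → slow++,fast++
(s=5,f=11) a[fast]=9≠a[slow]=7 write a[6]=9 → slow++,fast++
(s=6,f=12) a[fast]=9=a[slow] dup → fast++
(s=6,f=13) a[fast]=10≠a[slow]=9 write a[7]=10 → slow++,fast++
(s=7,f=14) a[fast]=11≠a[slow]=10 write a[8]=11 → slow++,fast++
(s=8,f=15) a[fast]=13≠a[slow]=11 write a[9]=13 → slow++,fast++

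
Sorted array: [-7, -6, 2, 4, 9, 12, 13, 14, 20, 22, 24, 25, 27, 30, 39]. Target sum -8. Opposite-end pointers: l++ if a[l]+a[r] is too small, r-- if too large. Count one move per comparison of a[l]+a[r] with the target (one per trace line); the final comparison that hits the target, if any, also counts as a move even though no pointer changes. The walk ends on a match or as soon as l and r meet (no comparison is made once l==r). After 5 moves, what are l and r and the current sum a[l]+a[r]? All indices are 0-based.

l=0 r=14: -7+39=32 >-8, r--
l=0 r=13: -7+30=23 >-8, r--
l=0 r=12: -7+27=20 >-8, r--
l=0 r=11: -7+25=18 >-8, r--
l=0 r=10: -7+24=17 >-8, r--

l=0, r=9, sum=15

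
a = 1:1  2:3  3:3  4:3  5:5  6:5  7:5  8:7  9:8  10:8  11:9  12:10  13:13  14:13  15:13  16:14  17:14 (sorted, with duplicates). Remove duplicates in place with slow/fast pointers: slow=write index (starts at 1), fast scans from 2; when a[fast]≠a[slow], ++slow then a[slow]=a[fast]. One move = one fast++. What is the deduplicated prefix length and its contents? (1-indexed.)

(s=1,f=2) a[fast]=3≠a[slow]=1 write a[2]=3 → slow++,fast++
(s=2,f=3) a[fast]=3=a[slow] dup → fast++
(s=2,f=4) a[fast]=3=a[slow] dup → fast++
(s=2,f=5) a[fast]=5≠a[slow]=3 write a[3]=5 → slow++,fast++
(s=3,f=6) a[fast]=5=a[slow] dup → fast++
(s=3,f=7) a[fast]=5=a[slow] dup → fast++
(s=3,f=8) a[fast]=7≠a[slow]=5 write a[4]=7 → slow++,fast++
(s=4,f=9) a[fast]=8≠a[slow]=7 write a[5]=8 → slow++,fast++
(s=5,f=10) a[fast]=8=a[slow] dup → fast++
(s=5,f=11) a[fast]=9≠a[slow]=8 write a[6]=9 → slow++,fast++
(s=6,f=12) a[fast]=10≠a[slow]=9 write a[7]=10 → slow++,fast++
(s=7,f=13) a[fast]=13≠a[slow]=10 write a[8]=13 → slow++,fast++
(s=8,f=14) a[fast]=13=a[slow] dup → fast++
(s=8,f=15) a[fast]=13=a[slow] dup → fast++
(s=8,f=16) a[fast]=14≠a[slow]=13 write a[9]=14 → slow++,fast++
(s=9,f=17) a[fast]=14=a[slow] dup → fast++

length 9; prefix = [1, 3, 5, 7, 8, 9, 10, 13, 14]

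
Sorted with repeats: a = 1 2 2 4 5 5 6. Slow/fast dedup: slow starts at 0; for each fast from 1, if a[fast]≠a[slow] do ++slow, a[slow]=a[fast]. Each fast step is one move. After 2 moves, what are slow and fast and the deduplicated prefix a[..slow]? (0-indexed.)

slow=1, fast=3, prefix=[1, 2]

slow=0 fast=1: a[fast]=2≠a[slow]=1 write a[1]=2, slow++,fast++
slow=1 fast=2: a[fast]=2=a[slow] dup, fast++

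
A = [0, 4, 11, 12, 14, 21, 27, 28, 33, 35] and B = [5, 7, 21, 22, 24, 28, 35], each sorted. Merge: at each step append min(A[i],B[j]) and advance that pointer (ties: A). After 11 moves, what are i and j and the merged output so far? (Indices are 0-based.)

i=0 j=0: A[i]=0<=B[j]=5 take 0, i++
i=1 j=0: A[i]=4<=B[j]=5 take 4, i++
i=2 j=0: A[i]=11>B[j]=5 take 5, j++
i=2 j=1: A[i]=11>B[j]=7 take 7, j++
i=2 j=2: A[i]=11<=B[j]=21 take 11, i++
i=3 j=2: A[i]=12<=B[j]=21 take 12, i++
i=4 j=2: A[i]=14<=B[j]=21 take 14, i++
i=5 j=2: A[i]=21<=B[j]=21 take 21, i++
i=6 j=2: A[i]=27>B[j]=21 take 21, j++
i=6 j=3: A[i]=27>B[j]=22 take 22, j++
i=6 j=4: A[i]=27>B[j]=24 take 24, j++

i=6, j=5, merged so far=[0, 4, 5, 7, 11, 12, 14, 21, 21, 22, 24]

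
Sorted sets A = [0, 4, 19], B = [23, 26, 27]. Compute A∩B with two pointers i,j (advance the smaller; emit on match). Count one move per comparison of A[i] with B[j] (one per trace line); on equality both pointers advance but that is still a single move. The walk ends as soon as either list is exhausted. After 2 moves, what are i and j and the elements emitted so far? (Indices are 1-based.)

i=3, j=1, emitted=[]

i=1 j=1: 0<23, i++
i=2 j=1: 4<23, i++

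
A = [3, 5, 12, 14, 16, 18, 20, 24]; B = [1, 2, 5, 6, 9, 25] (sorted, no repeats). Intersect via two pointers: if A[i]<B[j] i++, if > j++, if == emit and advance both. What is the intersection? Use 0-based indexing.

intersection = [5]

[i=0,j=0] 3>1 → j++
[i=0,j=1] 3>2 → j++
[i=0,j=2] 3<5 → i++
[i=1,j=2] 5==5 emit → i++,j++
[i=2,j=3] 12>6 → j++
[i=2,j=4] 12>9 → j++
[i=2,j=5] 12<25 → i++
[i=3,j=5] 14<25 → i++
[i=4,j=5] 16<25 → i++
[i=5,j=5] 18<25 → i++
[i=6,j=5] 20<25 → i++
[i=7,j=5] 24<25 → i++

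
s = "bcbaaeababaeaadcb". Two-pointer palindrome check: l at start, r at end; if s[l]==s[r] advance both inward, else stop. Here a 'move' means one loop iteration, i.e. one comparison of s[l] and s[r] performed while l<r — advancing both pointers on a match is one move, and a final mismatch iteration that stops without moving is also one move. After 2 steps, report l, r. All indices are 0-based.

l=2, r=14

l=0 r=16: 'b'=='b', l++,r--
l=1 r=15: 'c'=='c', l++,r--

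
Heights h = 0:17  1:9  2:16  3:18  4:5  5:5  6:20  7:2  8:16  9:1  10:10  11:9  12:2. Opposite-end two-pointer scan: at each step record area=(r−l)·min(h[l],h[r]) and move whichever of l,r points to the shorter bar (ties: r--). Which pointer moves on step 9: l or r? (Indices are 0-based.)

l

[0,12] min(17,2)*12=24 best=24 * → r--
[0,11] min(17,9)*11=99 best=99 * → r--
[0,10] min(17,10)*10=100 best=100 * → r--
[0,9] min(17,1)*9=9 best=100 → r--
[0,8] min(17,16)*8=128 best=128 * → r--
[0,7] min(17,2)*7=14 best=128 → r--
[0,6] min(17,20)*6=102 best=128 → l++
[1,6] min(9,20)*5=45 best=128 → l++
[2,6] min(16,20)*4=64 best=128 → l++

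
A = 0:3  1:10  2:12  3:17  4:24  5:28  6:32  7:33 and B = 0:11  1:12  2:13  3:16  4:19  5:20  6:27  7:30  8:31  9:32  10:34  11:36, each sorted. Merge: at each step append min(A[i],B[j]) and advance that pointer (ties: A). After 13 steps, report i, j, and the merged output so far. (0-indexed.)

i=6, j=7, merged so far=[3, 10, 11, 12, 12, 13, 16, 17, 19, 20, 24, 27, 28]

i=0 j=0: A[i]=3<=B[j]=11 take 3, i++
i=1 j=0: A[i]=10<=B[j]=11 take 10, i++
i=2 j=0: A[i]=12>B[j]=11 take 11, j++
i=2 j=1: A[i]=12<=B[j]=12 take 12, i++
i=3 j=1: A[i]=17>B[j]=12 take 12, j++
i=3 j=2: A[i]=17>B[j]=13 take 13, j++
i=3 j=3: A[i]=17>B[j]=16 take 16, j++
i=3 j=4: A[i]=17<=B[j]=19 take 17, i++
i=4 j=4: A[i]=24>B[j]=19 take 19, j++
i=4 j=5: A[i]=24>B[j]=20 take 20, j++
i=4 j=6: A[i]=24<=B[j]=27 take 24, i++
i=5 j=6: A[i]=28>B[j]=27 take 27, j++
i=5 j=7: A[i]=28<=B[j]=30 take 28, i++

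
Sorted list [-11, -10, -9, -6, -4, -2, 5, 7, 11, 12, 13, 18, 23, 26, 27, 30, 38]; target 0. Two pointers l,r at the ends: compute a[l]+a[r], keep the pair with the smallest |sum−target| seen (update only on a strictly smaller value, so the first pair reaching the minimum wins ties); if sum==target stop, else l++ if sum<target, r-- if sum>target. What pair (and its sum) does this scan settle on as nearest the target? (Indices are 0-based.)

pair (-11, 11) with sum 0 (|Δ|=0)

l=0 r=16: -11+38=27 d=27 *, r--
l=0 r=15: -11+30=19 d=19 *, r--
l=0 r=14: -11+27=16 d=16 *, r--
l=0 r=13: -11+26=15 d=15 *, r--
l=0 r=12: -11+23=12 d=12 *, r--
l=0 r=11: -11+18=7 d=7 *, r--
l=0 r=10: -11+13=2 d=2 *, r--
l=0 r=9: -11+12=1 d=1 *, r--
l=0 r=8: -11+11=0 d=0 *, stop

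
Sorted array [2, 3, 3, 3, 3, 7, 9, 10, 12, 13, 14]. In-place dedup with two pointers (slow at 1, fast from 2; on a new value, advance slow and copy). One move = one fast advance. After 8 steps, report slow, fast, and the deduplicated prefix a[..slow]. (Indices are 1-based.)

(s=1,f=2) a[fast]=3≠a[slow]=2 write a[2]=3 → slow++,fast++
(s=2,f=3) a[fast]=3=a[slow] dup → fast++
(s=2,f=4) a[fast]=3=a[slow] dup → fast++
(s=2,f=5) a[fast]=3=a[slow] dup → fast++
(s=2,f=6) a[fast]=7≠a[slow]=3 write a[3]=7 → slow++,fast++
(s=3,f=7) a[fast]=9≠a[slow]=7 write a[4]=9 → slow++,fast++
(s=4,f=8) a[fast]=10≠a[slow]=9 write a[5]=10 → slow++,fast++
(s=5,f=9) a[fast]=12≠a[slow]=10 write a[6]=12 → slow++,fast++

slow=6, fast=10, prefix=[2, 3, 7, 9, 10, 12]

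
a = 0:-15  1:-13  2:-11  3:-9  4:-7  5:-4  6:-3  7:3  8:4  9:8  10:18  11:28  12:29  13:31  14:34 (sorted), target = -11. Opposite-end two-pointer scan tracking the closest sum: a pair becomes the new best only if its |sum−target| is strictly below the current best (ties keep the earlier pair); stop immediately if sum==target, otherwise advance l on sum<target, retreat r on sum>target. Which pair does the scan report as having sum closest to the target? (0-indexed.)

l=0 r=14: -15+34=19 d=30 *, r--
l=0 r=13: -15+31=16 d=27 *, r--
l=0 r=12: -15+29=14 d=25 *, r--
l=0 r=11: -15+28=13 d=24 *, r--
l=0 r=10: -15+18=3 d=14 *, r--
l=0 r=9: -15+8=-7 d=4 *, r--
l=0 r=8: -15+4=-11 d=0 *, stop

pair (-15, 4) with sum -11 (|Δ|=0)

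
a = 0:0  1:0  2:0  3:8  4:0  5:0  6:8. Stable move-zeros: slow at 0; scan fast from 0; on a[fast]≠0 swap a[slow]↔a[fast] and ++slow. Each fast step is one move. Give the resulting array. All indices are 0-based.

[8, 8, 0, 0, 0, 0, 0]

slow=0 fast=0: a[fast]=0, fast++
slow=0 fast=1: a[fast]=0, fast++
slow=0 fast=2: a[fast]=0, fast++
slow=0 fast=3: a[fast]=8≠0 swap→a[0]=8, slow++,fast++
slow=1 fast=4: a[fast]=0, fast++
slow=1 fast=5: a[fast]=0, fast++
slow=1 fast=6: a[fast]=8≠0 swap→a[1]=8, slow++,fast++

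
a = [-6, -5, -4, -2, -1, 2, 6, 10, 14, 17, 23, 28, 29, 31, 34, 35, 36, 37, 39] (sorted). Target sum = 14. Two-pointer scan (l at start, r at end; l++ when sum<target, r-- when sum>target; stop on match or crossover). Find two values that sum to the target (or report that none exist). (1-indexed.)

l=1 r=19: -6+39=33 >14, r--
l=1 r=18: -6+37=31 >14, r--
l=1 r=17: -6+36=30 >14, r--
l=1 r=16: -6+35=29 >14, r--
l=1 r=15: -6+34=28 >14, r--
l=1 r=14: -6+31=25 >14, r--
l=1 r=13: -6+29=23 >14, r--
l=1 r=12: -6+28=22 >14, r--
l=1 r=11: -6+23=17 >14, r--
l=1 r=10: -6+17=11 <14, l++
l=2 r=10: -5+17=12 <14, l++
l=3 r=10: -4+17=13 <14, l++
l=4 r=10: -2+17=15 >14, r--
l=4 r=9: -2+14=12 <14, l++
l=5 r=9: -1+14=13 <14, l++
l=6 r=9: 2+14=16 >14, r--
l=6 r=8: 2+10=12 <14, l++
l=7 r=8: 6+10=16 >14, r--

no pair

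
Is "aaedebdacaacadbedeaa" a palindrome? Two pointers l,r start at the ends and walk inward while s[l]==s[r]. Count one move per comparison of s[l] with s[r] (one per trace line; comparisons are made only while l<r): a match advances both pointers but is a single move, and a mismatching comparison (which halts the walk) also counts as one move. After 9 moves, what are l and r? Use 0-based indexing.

l=0 r=19: 'a'=='a', l++,r--
l=1 r=18: 'a'=='a', l++,r--
l=2 r=17: 'e'=='e', l++,r--
l=3 r=16: 'd'=='d', l++,r--
l=4 r=15: 'e'=='e', l++,r--
l=5 r=14: 'b'=='b', l++,r--
l=6 r=13: 'd'=='d', l++,r--
l=7 r=12: 'a'=='a', l++,r--
l=8 r=11: 'c'=='c', l++,r--

l=9, r=10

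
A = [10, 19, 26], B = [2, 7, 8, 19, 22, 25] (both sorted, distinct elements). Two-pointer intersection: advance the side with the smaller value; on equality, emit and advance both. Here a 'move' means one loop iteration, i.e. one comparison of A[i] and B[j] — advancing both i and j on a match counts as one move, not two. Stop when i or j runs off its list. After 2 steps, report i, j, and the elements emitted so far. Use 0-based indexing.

[i=0,j=0] 10>2 → j++
[i=0,j=1] 10>7 → j++

i=0, j=2, emitted=[]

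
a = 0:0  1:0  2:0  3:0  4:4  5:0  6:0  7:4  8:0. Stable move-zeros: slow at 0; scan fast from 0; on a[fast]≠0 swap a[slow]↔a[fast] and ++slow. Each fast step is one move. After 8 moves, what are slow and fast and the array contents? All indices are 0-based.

slow=2, fast=8, a=[4, 4, 0, 0, 0, 0, 0, 0, 0]

(s=0,f=0) a[fast]=0 → fast++
(s=0,f=1) a[fast]=0 → fast++
(s=0,f=2) a[fast]=0 → fast++
(s=0,f=3) a[fast]=0 → fast++
(s=0,f=4) a[fast]=4≠0 swap→a[0]=4 → slow++,fast++
(s=1,f=5) a[fast]=0 → fast++
(s=1,f=6) a[fast]=0 → fast++
(s=1,f=7) a[fast]=4≠0 swap→a[1]=4 → slow++,fast++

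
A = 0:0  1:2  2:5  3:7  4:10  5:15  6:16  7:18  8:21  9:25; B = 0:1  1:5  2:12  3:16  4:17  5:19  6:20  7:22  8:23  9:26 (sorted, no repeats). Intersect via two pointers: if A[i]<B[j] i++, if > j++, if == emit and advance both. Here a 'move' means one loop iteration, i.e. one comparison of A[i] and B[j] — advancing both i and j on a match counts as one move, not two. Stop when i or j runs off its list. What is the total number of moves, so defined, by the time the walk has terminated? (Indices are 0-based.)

17 moves

[i=0,j=0] 0<1 → i++
[i=1,j=0] 2>1 → j++
[i=1,j=1] 2<5 → i++
[i=2,j=1] 5==5 emit → i++,j++
[i=3,j=2] 7<12 → i++
[i=4,j=2] 10<12 → i++
[i=5,j=2] 15>12 → j++
[i=5,j=3] 15<16 → i++
[i=6,j=3] 16==16 emit → i++,j++
[i=7,j=4] 18>17 → j++
[i=7,j=5] 18<19 → i++
[i=8,j=5] 21>19 → j++
[i=8,j=6] 21>20 → j++
[i=8,j=7] 21<22 → i++
[i=9,j=7] 25>22 → j++
[i=9,j=8] 25>23 → j++
[i=9,j=9] 25<26 → i++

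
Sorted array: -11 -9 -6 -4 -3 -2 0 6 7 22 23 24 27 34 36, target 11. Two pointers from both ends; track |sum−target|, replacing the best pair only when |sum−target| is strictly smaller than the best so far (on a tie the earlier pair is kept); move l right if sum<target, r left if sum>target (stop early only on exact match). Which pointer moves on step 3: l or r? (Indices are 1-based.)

l=1 r=15: -11+36=25 d=14 *, r--
l=1 r=14: -11+34=23 d=12 *, r--
l=1 r=13: -11+27=16 d=5 *, r--

r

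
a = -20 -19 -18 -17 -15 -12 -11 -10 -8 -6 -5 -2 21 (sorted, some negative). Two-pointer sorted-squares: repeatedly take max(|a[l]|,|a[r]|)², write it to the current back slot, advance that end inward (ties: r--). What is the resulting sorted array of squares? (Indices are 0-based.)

[0,12] |-20|<=|21| out[12]=441 → r--
[0,11] |-20|>|-2| out[11]=400 → l++
[1,11] |-19|>|-2| out[10]=361 → l++
[2,11] |-18|>|-2| out[9]=324 → l++
[3,11] |-17|>|-2| out[8]=289 → l++
[4,11] |-15|>|-2| out[7]=225 → l++
[5,11] |-12|>|-2| out[6]=144 → l++
[6,11] |-11|>|-2| out[5]=121 → l++
[7,11] |-10|>|-2| out[4]=100 → l++
[8,11] |-8|>|-2| out[3]=64 → l++
[9,11] |-6|>|-2| out[2]=36 → l++
[10,11] |-5|>|-2| out[1]=25 → l++
[11,11] |-2|<=|-2| out[0]=4 → r--

[4, 25, 36, 64, 100, 121, 144, 225, 289, 324, 361, 400, 441]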